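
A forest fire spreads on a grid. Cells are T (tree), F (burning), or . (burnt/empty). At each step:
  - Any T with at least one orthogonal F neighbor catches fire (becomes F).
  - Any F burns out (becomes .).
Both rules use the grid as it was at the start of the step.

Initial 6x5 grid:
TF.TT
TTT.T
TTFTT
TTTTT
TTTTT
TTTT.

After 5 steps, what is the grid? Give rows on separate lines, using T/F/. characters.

Step 1: 6 trees catch fire, 2 burn out
  F..TT
  TFF.T
  TF.FT
  TTFTT
  TTTTT
  TTTT.
Step 2: 6 trees catch fire, 6 burn out
  ...TT
  F...T
  F...F
  TF.FT
  TTFTT
  TTTT.
Step 3: 6 trees catch fire, 6 burn out
  ...TT
  ....F
  .....
  F...F
  TF.FT
  TTFT.
Step 4: 5 trees catch fire, 6 burn out
  ...TF
  .....
  .....
  .....
  F...F
  TF.F.
Step 5: 2 trees catch fire, 5 burn out
  ...F.
  .....
  .....
  .....
  .....
  F....

...F.
.....
.....
.....
.....
F....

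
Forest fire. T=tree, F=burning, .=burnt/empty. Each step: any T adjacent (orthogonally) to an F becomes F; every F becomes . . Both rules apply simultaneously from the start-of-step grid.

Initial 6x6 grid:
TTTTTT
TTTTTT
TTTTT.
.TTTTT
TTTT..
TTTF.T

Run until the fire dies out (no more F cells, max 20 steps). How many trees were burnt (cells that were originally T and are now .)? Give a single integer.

Step 1: +2 fires, +1 burnt (F count now 2)
Step 2: +3 fires, +2 burnt (F count now 3)
Step 3: +5 fires, +3 burnt (F count now 5)
Step 4: +6 fires, +5 burnt (F count now 6)
Step 5: +4 fires, +6 burnt (F count now 4)
Step 6: +5 fires, +4 burnt (F count now 5)
Step 7: +3 fires, +5 burnt (F count now 3)
Step 8: +1 fires, +3 burnt (F count now 1)
Step 9: +0 fires, +1 burnt (F count now 0)
Fire out after step 9
Initially T: 30, now '.': 35
Total burnt (originally-T cells now '.'): 29

Answer: 29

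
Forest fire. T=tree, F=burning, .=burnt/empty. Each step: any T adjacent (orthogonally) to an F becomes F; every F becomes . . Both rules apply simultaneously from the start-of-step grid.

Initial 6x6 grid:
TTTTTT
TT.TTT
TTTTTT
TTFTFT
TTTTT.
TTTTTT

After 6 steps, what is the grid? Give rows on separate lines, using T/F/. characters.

Step 1: 7 trees catch fire, 2 burn out
  TTTTTT
  TT.TTT
  TTFTFT
  TF.F.F
  TTFTF.
  TTTTTT
Step 2: 9 trees catch fire, 7 burn out
  TTTTTT
  TT.TFT
  TF.F.F
  F.....
  TF.F..
  TTFTFT
Step 3: 9 trees catch fire, 9 burn out
  TTTTFT
  TF.F.F
  F.....
  ......
  F.....
  TF.F.F
Step 4: 5 trees catch fire, 9 burn out
  TFTF.F
  F.....
  ......
  ......
  ......
  F.....
Step 5: 2 trees catch fire, 5 burn out
  F.F...
  ......
  ......
  ......
  ......
  ......
Step 6: 0 trees catch fire, 2 burn out
  ......
  ......
  ......
  ......
  ......
  ......

......
......
......
......
......
......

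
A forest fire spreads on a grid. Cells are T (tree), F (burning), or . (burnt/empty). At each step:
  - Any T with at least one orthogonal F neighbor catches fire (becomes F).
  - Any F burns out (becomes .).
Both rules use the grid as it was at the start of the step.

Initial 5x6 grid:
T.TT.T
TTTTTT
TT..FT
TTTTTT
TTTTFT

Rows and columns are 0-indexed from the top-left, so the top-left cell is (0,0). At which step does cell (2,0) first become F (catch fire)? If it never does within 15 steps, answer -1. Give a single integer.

Step 1: cell (2,0)='T' (+5 fires, +2 burnt)
Step 2: cell (2,0)='T' (+5 fires, +5 burnt)
Step 3: cell (2,0)='T' (+5 fires, +5 burnt)
Step 4: cell (2,0)='T' (+4 fires, +5 burnt)
Step 5: cell (2,0)='T' (+3 fires, +4 burnt)
Step 6: cell (2,0)='F' (+2 fires, +3 burnt)
  -> target ignites at step 6
Step 7: cell (2,0)='.' (+0 fires, +2 burnt)
  fire out at step 7

6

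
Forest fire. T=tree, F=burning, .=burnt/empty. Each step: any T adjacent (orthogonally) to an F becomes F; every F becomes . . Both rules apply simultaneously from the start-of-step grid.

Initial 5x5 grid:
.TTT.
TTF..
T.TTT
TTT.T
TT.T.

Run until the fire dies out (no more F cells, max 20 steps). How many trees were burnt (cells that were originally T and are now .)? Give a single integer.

Step 1: +3 fires, +1 burnt (F count now 3)
Step 2: +5 fires, +3 burnt (F count now 5)
Step 3: +3 fires, +5 burnt (F count now 3)
Step 4: +3 fires, +3 burnt (F count now 3)
Step 5: +1 fires, +3 burnt (F count now 1)
Step 6: +0 fires, +1 burnt (F count now 0)
Fire out after step 6
Initially T: 16, now '.': 24
Total burnt (originally-T cells now '.'): 15

Answer: 15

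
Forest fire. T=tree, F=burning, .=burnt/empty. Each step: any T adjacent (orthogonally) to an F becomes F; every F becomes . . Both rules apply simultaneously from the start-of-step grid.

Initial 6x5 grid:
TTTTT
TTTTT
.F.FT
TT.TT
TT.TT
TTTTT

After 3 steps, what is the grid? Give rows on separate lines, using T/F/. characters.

Step 1: 5 trees catch fire, 2 burn out
  TTTTT
  TFTFT
  ....F
  TF.FT
  TT.TT
  TTTTT
Step 2: 9 trees catch fire, 5 burn out
  TFTFT
  F.F.F
  .....
  F...F
  TF.FT
  TTTTT
Step 3: 7 trees catch fire, 9 burn out
  F.F.F
  .....
  .....
  .....
  F...F
  TFTFT

F.F.F
.....
.....
.....
F...F
TFTFT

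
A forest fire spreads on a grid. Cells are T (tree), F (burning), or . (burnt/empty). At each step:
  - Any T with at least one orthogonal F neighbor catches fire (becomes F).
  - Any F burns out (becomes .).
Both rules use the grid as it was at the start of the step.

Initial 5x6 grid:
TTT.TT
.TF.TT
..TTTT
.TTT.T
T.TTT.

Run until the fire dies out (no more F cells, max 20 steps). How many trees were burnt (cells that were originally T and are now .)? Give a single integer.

Answer: 19

Derivation:
Step 1: +3 fires, +1 burnt (F count now 3)
Step 2: +3 fires, +3 burnt (F count now 3)
Step 3: +5 fires, +3 burnt (F count now 5)
Step 4: +3 fires, +5 burnt (F count now 3)
Step 5: +4 fires, +3 burnt (F count now 4)
Step 6: +1 fires, +4 burnt (F count now 1)
Step 7: +0 fires, +1 burnt (F count now 0)
Fire out after step 7
Initially T: 20, now '.': 29
Total burnt (originally-T cells now '.'): 19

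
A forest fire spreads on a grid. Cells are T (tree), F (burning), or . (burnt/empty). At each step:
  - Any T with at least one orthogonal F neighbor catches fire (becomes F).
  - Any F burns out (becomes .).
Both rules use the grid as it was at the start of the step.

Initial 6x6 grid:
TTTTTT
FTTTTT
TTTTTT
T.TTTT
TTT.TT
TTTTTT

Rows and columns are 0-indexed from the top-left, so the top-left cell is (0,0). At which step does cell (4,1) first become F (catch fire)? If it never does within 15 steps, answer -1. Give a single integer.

Step 1: cell (4,1)='T' (+3 fires, +1 burnt)
Step 2: cell (4,1)='T' (+4 fires, +3 burnt)
Step 3: cell (4,1)='T' (+4 fires, +4 burnt)
Step 4: cell (4,1)='F' (+6 fires, +4 burnt)
  -> target ignites at step 4
Step 5: cell (4,1)='.' (+6 fires, +6 burnt)
Step 6: cell (4,1)='.' (+4 fires, +6 burnt)
Step 7: cell (4,1)='.' (+3 fires, +4 burnt)
Step 8: cell (4,1)='.' (+2 fires, +3 burnt)
Step 9: cell (4,1)='.' (+1 fires, +2 burnt)
Step 10: cell (4,1)='.' (+0 fires, +1 burnt)
  fire out at step 10

4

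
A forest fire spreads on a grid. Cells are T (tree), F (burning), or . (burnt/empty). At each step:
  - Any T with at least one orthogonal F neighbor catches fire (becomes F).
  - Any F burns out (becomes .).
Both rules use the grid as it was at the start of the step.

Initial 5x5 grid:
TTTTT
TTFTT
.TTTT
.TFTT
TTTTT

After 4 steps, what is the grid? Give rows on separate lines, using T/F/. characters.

Step 1: 7 trees catch fire, 2 burn out
  TTFTT
  TF.FT
  .TFTT
  .F.FT
  TTFTT
Step 2: 9 trees catch fire, 7 burn out
  TF.FT
  F...F
  .F.FT
  ....F
  TF.FT
Step 3: 5 trees catch fire, 9 burn out
  F...F
  .....
  ....F
  .....
  F...F
Step 4: 0 trees catch fire, 5 burn out
  .....
  .....
  .....
  .....
  .....

.....
.....
.....
.....
.....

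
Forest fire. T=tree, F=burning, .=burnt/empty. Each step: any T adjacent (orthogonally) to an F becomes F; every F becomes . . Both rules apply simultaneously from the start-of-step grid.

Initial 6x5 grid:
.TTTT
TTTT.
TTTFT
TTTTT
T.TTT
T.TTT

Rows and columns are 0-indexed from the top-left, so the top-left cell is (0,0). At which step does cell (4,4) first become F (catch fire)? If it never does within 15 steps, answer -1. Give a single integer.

Step 1: cell (4,4)='T' (+4 fires, +1 burnt)
Step 2: cell (4,4)='T' (+6 fires, +4 burnt)
Step 3: cell (4,4)='F' (+8 fires, +6 burnt)
  -> target ignites at step 3
Step 4: cell (4,4)='.' (+5 fires, +8 burnt)
Step 5: cell (4,4)='.' (+1 fires, +5 burnt)
Step 6: cell (4,4)='.' (+1 fires, +1 burnt)
Step 7: cell (4,4)='.' (+0 fires, +1 burnt)
  fire out at step 7

3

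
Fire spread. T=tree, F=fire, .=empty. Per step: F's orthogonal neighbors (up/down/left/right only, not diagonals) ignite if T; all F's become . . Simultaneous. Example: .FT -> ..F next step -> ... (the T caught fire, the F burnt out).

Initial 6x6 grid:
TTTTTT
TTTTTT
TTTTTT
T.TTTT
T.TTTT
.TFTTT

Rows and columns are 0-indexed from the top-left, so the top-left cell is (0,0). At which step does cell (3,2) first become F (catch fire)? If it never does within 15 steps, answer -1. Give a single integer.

Step 1: cell (3,2)='T' (+3 fires, +1 burnt)
Step 2: cell (3,2)='F' (+3 fires, +3 burnt)
  -> target ignites at step 2
Step 3: cell (3,2)='.' (+4 fires, +3 burnt)
Step 4: cell (3,2)='.' (+5 fires, +4 burnt)
Step 5: cell (3,2)='.' (+6 fires, +5 burnt)
Step 6: cell (3,2)='.' (+6 fires, +6 burnt)
Step 7: cell (3,2)='.' (+4 fires, +6 burnt)
Step 8: cell (3,2)='.' (+1 fires, +4 burnt)
Step 9: cell (3,2)='.' (+0 fires, +1 burnt)
  fire out at step 9

2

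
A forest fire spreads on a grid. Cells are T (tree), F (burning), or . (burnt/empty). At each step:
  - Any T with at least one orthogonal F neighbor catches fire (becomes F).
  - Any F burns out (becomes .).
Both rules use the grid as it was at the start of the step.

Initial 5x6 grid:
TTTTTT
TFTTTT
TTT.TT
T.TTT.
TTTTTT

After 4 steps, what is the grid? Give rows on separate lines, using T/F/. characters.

Step 1: 4 trees catch fire, 1 burn out
  TFTTTT
  F.FTTT
  TFT.TT
  T.TTT.
  TTTTTT
Step 2: 5 trees catch fire, 4 burn out
  F.FTTT
  ...FTT
  F.F.TT
  T.TTT.
  TTTTTT
Step 3: 4 trees catch fire, 5 burn out
  ...FTT
  ....FT
  ....TT
  F.FTT.
  TTTTTT
Step 4: 6 trees catch fire, 4 burn out
  ....FT
  .....F
  ....FT
  ...FT.
  FTFTTT

....FT
.....F
....FT
...FT.
FTFTTT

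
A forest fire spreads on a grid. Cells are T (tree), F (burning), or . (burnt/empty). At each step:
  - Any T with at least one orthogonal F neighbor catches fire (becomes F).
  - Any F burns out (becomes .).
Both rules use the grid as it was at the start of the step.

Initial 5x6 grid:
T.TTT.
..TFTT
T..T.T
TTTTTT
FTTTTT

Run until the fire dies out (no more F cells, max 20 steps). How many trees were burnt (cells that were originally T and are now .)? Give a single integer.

Step 1: +6 fires, +2 burnt (F count now 6)
Step 2: +7 fires, +6 burnt (F count now 7)
Step 3: +4 fires, +7 burnt (F count now 4)
Step 4: +2 fires, +4 burnt (F count now 2)
Step 5: +1 fires, +2 burnt (F count now 1)
Step 6: +0 fires, +1 burnt (F count now 0)
Fire out after step 6
Initially T: 21, now '.': 29
Total burnt (originally-T cells now '.'): 20

Answer: 20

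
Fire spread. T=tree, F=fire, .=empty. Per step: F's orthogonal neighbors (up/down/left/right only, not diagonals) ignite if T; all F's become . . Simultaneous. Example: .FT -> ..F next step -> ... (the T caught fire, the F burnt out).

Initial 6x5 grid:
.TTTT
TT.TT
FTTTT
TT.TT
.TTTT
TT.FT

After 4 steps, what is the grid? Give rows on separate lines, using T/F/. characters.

Step 1: 5 trees catch fire, 2 burn out
  .TTTT
  FT.TT
  .FTTT
  FT.TT
  .TTFT
  TT..F
Step 2: 6 trees catch fire, 5 burn out
  .TTTT
  .F.TT
  ..FTT
  .F.FT
  .TF.F
  TT...
Step 3: 4 trees catch fire, 6 burn out
  .FTTT
  ...TT
  ...FT
  ....F
  .F...
  TT...
Step 4: 4 trees catch fire, 4 burn out
  ..FTT
  ...FT
  ....F
  .....
  .....
  TF...

..FTT
...FT
....F
.....
.....
TF...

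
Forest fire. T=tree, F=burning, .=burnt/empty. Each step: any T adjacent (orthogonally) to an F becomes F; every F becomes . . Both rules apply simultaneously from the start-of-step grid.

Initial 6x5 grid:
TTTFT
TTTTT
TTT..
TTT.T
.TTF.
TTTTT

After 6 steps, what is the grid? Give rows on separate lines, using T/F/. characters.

Step 1: 5 trees catch fire, 2 burn out
  TTF.F
  TTTFT
  TTT..
  TTT.T
  .TF..
  TTTFT
Step 2: 7 trees catch fire, 5 burn out
  TF...
  TTF.F
  TTT..
  TTF.T
  .F...
  TTF.F
Step 3: 5 trees catch fire, 7 burn out
  F....
  TF...
  TTF..
  TF..T
  .....
  TF...
Step 4: 4 trees catch fire, 5 burn out
  .....
  F....
  TF...
  F...T
  .....
  F....
Step 5: 1 trees catch fire, 4 burn out
  .....
  .....
  F....
  ....T
  .....
  .....
Step 6: 0 trees catch fire, 1 burn out
  .....
  .....
  .....
  ....T
  .....
  .....

.....
.....
.....
....T
.....
.....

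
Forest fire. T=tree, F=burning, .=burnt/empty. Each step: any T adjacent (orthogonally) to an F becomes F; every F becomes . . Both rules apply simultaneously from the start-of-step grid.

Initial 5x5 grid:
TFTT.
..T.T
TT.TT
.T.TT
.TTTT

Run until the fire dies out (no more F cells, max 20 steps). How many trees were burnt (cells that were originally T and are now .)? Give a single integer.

Step 1: +2 fires, +1 burnt (F count now 2)
Step 2: +2 fires, +2 burnt (F count now 2)
Step 3: +0 fires, +2 burnt (F count now 0)
Fire out after step 3
Initially T: 16, now '.': 13
Total burnt (originally-T cells now '.'): 4

Answer: 4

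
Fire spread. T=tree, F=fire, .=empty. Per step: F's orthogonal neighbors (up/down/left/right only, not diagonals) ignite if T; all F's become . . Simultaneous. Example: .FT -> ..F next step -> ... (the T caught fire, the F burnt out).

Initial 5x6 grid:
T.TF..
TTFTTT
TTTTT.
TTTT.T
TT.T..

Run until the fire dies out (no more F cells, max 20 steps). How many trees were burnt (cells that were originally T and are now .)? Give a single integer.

Step 1: +4 fires, +2 burnt (F count now 4)
Step 2: +5 fires, +4 burnt (F count now 5)
Step 3: +6 fires, +5 burnt (F count now 6)
Step 4: +3 fires, +6 burnt (F count now 3)
Step 5: +1 fires, +3 burnt (F count now 1)
Step 6: +0 fires, +1 burnt (F count now 0)
Fire out after step 6
Initially T: 20, now '.': 29
Total burnt (originally-T cells now '.'): 19

Answer: 19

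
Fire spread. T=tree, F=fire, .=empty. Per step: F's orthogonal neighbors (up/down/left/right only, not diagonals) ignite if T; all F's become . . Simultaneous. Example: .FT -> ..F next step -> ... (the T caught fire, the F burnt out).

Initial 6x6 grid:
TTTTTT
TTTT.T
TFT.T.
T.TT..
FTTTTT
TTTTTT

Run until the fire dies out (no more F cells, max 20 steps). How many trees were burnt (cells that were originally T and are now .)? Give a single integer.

Step 1: +6 fires, +2 burnt (F count now 6)
Step 2: +6 fires, +6 burnt (F count now 6)
Step 3: +6 fires, +6 burnt (F count now 6)
Step 4: +3 fires, +6 burnt (F count now 3)
Step 5: +3 fires, +3 burnt (F count now 3)
Step 6: +2 fires, +3 burnt (F count now 2)
Step 7: +1 fires, +2 burnt (F count now 1)
Step 8: +0 fires, +1 burnt (F count now 0)
Fire out after step 8
Initially T: 28, now '.': 35
Total burnt (originally-T cells now '.'): 27

Answer: 27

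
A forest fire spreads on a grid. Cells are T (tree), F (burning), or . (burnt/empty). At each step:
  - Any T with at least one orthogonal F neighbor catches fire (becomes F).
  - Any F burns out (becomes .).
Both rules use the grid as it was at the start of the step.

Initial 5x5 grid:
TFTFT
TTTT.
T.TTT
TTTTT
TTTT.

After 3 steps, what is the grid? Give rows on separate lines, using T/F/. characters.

Step 1: 5 trees catch fire, 2 burn out
  F.F.F
  TFTF.
  T.TTT
  TTTTT
  TTTT.
Step 2: 3 trees catch fire, 5 burn out
  .....
  F.F..
  T.TFT
  TTTTT
  TTTT.
Step 3: 4 trees catch fire, 3 burn out
  .....
  .....
  F.F.F
  TTTFT
  TTTT.

.....
.....
F.F.F
TTTFT
TTTT.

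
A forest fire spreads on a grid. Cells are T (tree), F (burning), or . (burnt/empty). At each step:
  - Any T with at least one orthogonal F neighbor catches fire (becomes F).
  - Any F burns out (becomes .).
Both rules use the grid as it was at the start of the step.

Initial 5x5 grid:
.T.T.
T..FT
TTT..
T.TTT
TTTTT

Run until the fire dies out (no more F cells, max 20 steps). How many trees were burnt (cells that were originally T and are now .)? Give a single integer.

Answer: 2

Derivation:
Step 1: +2 fires, +1 burnt (F count now 2)
Step 2: +0 fires, +2 burnt (F count now 0)
Fire out after step 2
Initially T: 16, now '.': 11
Total burnt (originally-T cells now '.'): 2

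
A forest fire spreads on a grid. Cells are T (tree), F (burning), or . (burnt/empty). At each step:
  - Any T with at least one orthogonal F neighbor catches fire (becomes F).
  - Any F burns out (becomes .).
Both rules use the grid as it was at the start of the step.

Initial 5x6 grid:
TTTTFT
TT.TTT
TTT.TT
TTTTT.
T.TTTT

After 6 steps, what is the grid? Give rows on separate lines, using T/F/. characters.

Step 1: 3 trees catch fire, 1 burn out
  TTTF.F
  TT.TFT
  TTT.TT
  TTTTT.
  T.TTTT
Step 2: 4 trees catch fire, 3 burn out
  TTF...
  TT.F.F
  TTT.FT
  TTTTT.
  T.TTTT
Step 3: 3 trees catch fire, 4 burn out
  TF....
  TT....
  TTT..F
  TTTTF.
  T.TTTT
Step 4: 4 trees catch fire, 3 burn out
  F.....
  TF....
  TTT...
  TTTF..
  T.TTFT
Step 5: 5 trees catch fire, 4 burn out
  ......
  F.....
  TFT...
  TTF...
  T.TF.F
Step 6: 4 trees catch fire, 5 burn out
  ......
  ......
  F.F...
  TF....
  T.F...

......
......
F.F...
TF....
T.F...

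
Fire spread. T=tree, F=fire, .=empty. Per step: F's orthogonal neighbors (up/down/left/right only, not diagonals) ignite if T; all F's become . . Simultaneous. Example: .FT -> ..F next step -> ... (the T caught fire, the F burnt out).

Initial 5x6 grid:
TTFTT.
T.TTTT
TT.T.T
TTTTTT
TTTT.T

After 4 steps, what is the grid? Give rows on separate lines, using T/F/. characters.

Step 1: 3 trees catch fire, 1 burn out
  TF.FT.
  T.FTTT
  TT.T.T
  TTTTTT
  TTTT.T
Step 2: 3 trees catch fire, 3 burn out
  F...F.
  T..FTT
  TT.T.T
  TTTTTT
  TTTT.T
Step 3: 3 trees catch fire, 3 burn out
  ......
  F...FT
  TT.F.T
  TTTTTT
  TTTT.T
Step 4: 3 trees catch fire, 3 burn out
  ......
  .....F
  FT...T
  TTTFTT
  TTTT.T

......
.....F
FT...T
TTTFTT
TTTT.T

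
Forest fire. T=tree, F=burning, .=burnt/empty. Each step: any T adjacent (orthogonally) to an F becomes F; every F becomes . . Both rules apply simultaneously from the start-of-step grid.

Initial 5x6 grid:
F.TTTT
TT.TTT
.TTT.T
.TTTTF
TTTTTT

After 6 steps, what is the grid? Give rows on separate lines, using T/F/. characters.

Step 1: 4 trees catch fire, 2 burn out
  ..TTTT
  FT.TTT
  .TTT.F
  .TTTF.
  TTTTTF
Step 2: 4 trees catch fire, 4 burn out
  ..TTTT
  .F.TTF
  .TTT..
  .TTF..
  TTTTF.
Step 3: 6 trees catch fire, 4 burn out
  ..TTTF
  ...TF.
  .FTF..
  .TF...
  TTTF..
Step 4: 5 trees catch fire, 6 burn out
  ..TTF.
  ...F..
  ..F...
  .F....
  TTF...
Step 5: 2 trees catch fire, 5 burn out
  ..TF..
  ......
  ......
  ......
  TF....
Step 6: 2 trees catch fire, 2 burn out
  ..F...
  ......
  ......
  ......
  F.....

..F...
......
......
......
F.....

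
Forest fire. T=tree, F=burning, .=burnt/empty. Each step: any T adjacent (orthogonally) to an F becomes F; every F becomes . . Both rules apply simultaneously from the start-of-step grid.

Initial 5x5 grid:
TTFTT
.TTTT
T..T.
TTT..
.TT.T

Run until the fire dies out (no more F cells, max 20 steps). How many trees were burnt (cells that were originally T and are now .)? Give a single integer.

Step 1: +3 fires, +1 burnt (F count now 3)
Step 2: +4 fires, +3 burnt (F count now 4)
Step 3: +2 fires, +4 burnt (F count now 2)
Step 4: +0 fires, +2 burnt (F count now 0)
Fire out after step 4
Initially T: 16, now '.': 18
Total burnt (originally-T cells now '.'): 9

Answer: 9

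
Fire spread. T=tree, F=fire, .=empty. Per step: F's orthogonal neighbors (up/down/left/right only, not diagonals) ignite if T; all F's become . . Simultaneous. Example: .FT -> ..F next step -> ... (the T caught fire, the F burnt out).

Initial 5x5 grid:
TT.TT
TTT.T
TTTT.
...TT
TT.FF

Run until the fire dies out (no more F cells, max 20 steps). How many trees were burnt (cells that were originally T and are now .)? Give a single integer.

Answer: 11

Derivation:
Step 1: +2 fires, +2 burnt (F count now 2)
Step 2: +1 fires, +2 burnt (F count now 1)
Step 3: +1 fires, +1 burnt (F count now 1)
Step 4: +2 fires, +1 burnt (F count now 2)
Step 5: +2 fires, +2 burnt (F count now 2)
Step 6: +2 fires, +2 burnt (F count now 2)
Step 7: +1 fires, +2 burnt (F count now 1)
Step 8: +0 fires, +1 burnt (F count now 0)
Fire out after step 8
Initially T: 16, now '.': 20
Total burnt (originally-T cells now '.'): 11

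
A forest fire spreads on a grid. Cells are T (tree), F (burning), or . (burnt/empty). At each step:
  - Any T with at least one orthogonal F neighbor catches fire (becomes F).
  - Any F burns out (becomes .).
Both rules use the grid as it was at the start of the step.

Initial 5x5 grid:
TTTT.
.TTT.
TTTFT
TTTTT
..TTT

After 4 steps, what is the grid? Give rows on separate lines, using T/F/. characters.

Step 1: 4 trees catch fire, 1 burn out
  TTTT.
  .TTF.
  TTF.F
  TTTFT
  ..TTT
Step 2: 6 trees catch fire, 4 burn out
  TTTF.
  .TF..
  TF...
  TTF.F
  ..TFT
Step 3: 6 trees catch fire, 6 burn out
  TTF..
  .F...
  F....
  TF...
  ..F.F
Step 4: 2 trees catch fire, 6 burn out
  TF...
  .....
  .....
  F....
  .....

TF...
.....
.....
F....
.....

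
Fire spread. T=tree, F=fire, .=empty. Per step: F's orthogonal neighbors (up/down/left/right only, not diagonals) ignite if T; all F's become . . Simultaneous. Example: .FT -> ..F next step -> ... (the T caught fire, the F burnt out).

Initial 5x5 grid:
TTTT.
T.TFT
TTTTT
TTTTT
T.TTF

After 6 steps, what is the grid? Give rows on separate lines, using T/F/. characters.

Step 1: 6 trees catch fire, 2 burn out
  TTTF.
  T.F.F
  TTTFT
  TTTTF
  T.TF.
Step 2: 5 trees catch fire, 6 burn out
  TTF..
  T....
  TTF.F
  TTTF.
  T.F..
Step 3: 3 trees catch fire, 5 burn out
  TF...
  T....
  TF...
  TTF..
  T....
Step 4: 3 trees catch fire, 3 burn out
  F....
  T....
  F....
  TF...
  T....
Step 5: 2 trees catch fire, 3 burn out
  .....
  F....
  .....
  F....
  T....
Step 6: 1 trees catch fire, 2 burn out
  .....
  .....
  .....
  .....
  F....

.....
.....
.....
.....
F....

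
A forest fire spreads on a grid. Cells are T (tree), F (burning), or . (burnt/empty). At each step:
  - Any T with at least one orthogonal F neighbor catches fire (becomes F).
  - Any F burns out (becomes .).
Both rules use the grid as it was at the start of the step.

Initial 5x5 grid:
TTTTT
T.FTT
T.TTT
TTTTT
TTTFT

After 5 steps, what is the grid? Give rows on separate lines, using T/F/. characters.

Step 1: 6 trees catch fire, 2 burn out
  TTFTT
  T..FT
  T.FTT
  TTTFT
  TTF.F
Step 2: 7 trees catch fire, 6 burn out
  TF.FT
  T...F
  T..FT
  TTF.F
  TF...
Step 3: 5 trees catch fire, 7 burn out
  F...F
  T....
  T...F
  TF...
  F....
Step 4: 2 trees catch fire, 5 burn out
  .....
  F....
  T....
  F....
  .....
Step 5: 1 trees catch fire, 2 burn out
  .....
  .....
  F....
  .....
  .....

.....
.....
F....
.....
.....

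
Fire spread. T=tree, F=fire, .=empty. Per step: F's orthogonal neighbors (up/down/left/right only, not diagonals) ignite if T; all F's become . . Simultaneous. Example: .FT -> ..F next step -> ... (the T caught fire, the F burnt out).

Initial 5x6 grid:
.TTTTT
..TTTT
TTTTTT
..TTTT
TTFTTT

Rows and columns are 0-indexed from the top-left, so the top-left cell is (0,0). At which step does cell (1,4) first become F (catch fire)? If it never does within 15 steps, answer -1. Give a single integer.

Step 1: cell (1,4)='T' (+3 fires, +1 burnt)
Step 2: cell (1,4)='T' (+4 fires, +3 burnt)
Step 3: cell (1,4)='T' (+5 fires, +4 burnt)
Step 4: cell (1,4)='T' (+5 fires, +5 burnt)
Step 5: cell (1,4)='F' (+4 fires, +5 burnt)
  -> target ignites at step 5
Step 6: cell (1,4)='.' (+2 fires, +4 burnt)
Step 7: cell (1,4)='.' (+1 fires, +2 burnt)
Step 8: cell (1,4)='.' (+0 fires, +1 burnt)
  fire out at step 8

5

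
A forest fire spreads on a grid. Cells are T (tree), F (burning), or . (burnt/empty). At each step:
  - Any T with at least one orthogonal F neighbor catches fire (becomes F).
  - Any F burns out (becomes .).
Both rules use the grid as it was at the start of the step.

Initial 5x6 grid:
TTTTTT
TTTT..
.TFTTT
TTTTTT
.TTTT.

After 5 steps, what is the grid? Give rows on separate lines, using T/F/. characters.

Step 1: 4 trees catch fire, 1 burn out
  TTTTTT
  TTFT..
  .F.FTT
  TTFTTT
  .TTTT.
Step 2: 7 trees catch fire, 4 burn out
  TTFTTT
  TF.F..
  ....FT
  TF.FTT
  .TFTT.
Step 3: 8 trees catch fire, 7 burn out
  TF.FTT
  F.....
  .....F
  F...FT
  .F.FT.
Step 4: 4 trees catch fire, 8 burn out
  F...FT
  ......
  ......
  .....F
  ....F.
Step 5: 1 trees catch fire, 4 burn out
  .....F
  ......
  ......
  ......
  ......

.....F
......
......
......
......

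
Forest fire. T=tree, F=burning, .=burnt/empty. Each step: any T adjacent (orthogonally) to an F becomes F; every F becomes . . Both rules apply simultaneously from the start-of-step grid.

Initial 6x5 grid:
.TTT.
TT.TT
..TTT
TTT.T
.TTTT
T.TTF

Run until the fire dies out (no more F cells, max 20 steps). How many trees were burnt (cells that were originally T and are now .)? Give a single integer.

Answer: 20

Derivation:
Step 1: +2 fires, +1 burnt (F count now 2)
Step 2: +3 fires, +2 burnt (F count now 3)
Step 3: +2 fires, +3 burnt (F count now 2)
Step 4: +4 fires, +2 burnt (F count now 4)
Step 5: +3 fires, +4 burnt (F count now 3)
Step 6: +2 fires, +3 burnt (F count now 2)
Step 7: +1 fires, +2 burnt (F count now 1)
Step 8: +1 fires, +1 burnt (F count now 1)
Step 9: +1 fires, +1 burnt (F count now 1)
Step 10: +1 fires, +1 burnt (F count now 1)
Step 11: +0 fires, +1 burnt (F count now 0)
Fire out after step 11
Initially T: 21, now '.': 29
Total burnt (originally-T cells now '.'): 20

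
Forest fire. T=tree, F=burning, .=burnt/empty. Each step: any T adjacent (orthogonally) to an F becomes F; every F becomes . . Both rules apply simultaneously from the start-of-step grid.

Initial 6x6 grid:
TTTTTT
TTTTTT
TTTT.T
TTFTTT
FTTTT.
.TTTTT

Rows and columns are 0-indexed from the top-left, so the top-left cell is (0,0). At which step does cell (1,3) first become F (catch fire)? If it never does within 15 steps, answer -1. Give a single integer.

Step 1: cell (1,3)='T' (+6 fires, +2 burnt)
Step 2: cell (1,3)='T' (+8 fires, +6 burnt)
Step 3: cell (1,3)='F' (+7 fires, +8 burnt)
  -> target ignites at step 3
Step 4: cell (1,3)='.' (+6 fires, +7 burnt)
Step 5: cell (1,3)='.' (+3 fires, +6 burnt)
Step 6: cell (1,3)='.' (+1 fires, +3 burnt)
Step 7: cell (1,3)='.' (+0 fires, +1 burnt)
  fire out at step 7

3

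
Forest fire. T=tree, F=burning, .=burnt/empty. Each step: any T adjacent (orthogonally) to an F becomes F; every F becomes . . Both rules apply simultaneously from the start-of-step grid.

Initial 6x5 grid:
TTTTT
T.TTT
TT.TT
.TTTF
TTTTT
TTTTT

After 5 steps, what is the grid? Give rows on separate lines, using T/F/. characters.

Step 1: 3 trees catch fire, 1 burn out
  TTTTT
  T.TTT
  TT.TF
  .TTF.
  TTTTF
  TTTTT
Step 2: 5 trees catch fire, 3 burn out
  TTTTT
  T.TTF
  TT.F.
  .TF..
  TTTF.
  TTTTF
Step 3: 5 trees catch fire, 5 burn out
  TTTTF
  T.TF.
  TT...
  .F...
  TTF..
  TTTF.
Step 4: 5 trees catch fire, 5 burn out
  TTTF.
  T.F..
  TF...
  .....
  TF...
  TTF..
Step 5: 4 trees catch fire, 5 burn out
  TTF..
  T....
  F....
  .....
  F....
  TF...

TTF..
T....
F....
.....
F....
TF...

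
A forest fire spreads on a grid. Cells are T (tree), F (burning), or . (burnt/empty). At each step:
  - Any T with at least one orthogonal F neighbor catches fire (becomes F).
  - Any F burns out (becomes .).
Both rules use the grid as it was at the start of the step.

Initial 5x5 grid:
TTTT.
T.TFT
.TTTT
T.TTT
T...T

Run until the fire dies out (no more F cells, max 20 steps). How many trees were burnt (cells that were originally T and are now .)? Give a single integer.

Step 1: +4 fires, +1 burnt (F count now 4)
Step 2: +4 fires, +4 burnt (F count now 4)
Step 3: +4 fires, +4 burnt (F count now 4)
Step 4: +2 fires, +4 burnt (F count now 2)
Step 5: +1 fires, +2 burnt (F count now 1)
Step 6: +0 fires, +1 burnt (F count now 0)
Fire out after step 6
Initially T: 17, now '.': 23
Total burnt (originally-T cells now '.'): 15

Answer: 15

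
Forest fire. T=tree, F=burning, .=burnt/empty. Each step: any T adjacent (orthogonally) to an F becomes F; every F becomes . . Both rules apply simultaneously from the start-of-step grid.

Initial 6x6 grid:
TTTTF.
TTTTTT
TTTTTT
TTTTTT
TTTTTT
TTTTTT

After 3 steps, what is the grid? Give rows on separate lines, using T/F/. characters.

Step 1: 2 trees catch fire, 1 burn out
  TTTF..
  TTTTFT
  TTTTTT
  TTTTTT
  TTTTTT
  TTTTTT
Step 2: 4 trees catch fire, 2 burn out
  TTF...
  TTTF.F
  TTTTFT
  TTTTTT
  TTTTTT
  TTTTTT
Step 3: 5 trees catch fire, 4 burn out
  TF....
  TTF...
  TTTF.F
  TTTTFT
  TTTTTT
  TTTTTT

TF....
TTF...
TTTF.F
TTTTFT
TTTTTT
TTTTTT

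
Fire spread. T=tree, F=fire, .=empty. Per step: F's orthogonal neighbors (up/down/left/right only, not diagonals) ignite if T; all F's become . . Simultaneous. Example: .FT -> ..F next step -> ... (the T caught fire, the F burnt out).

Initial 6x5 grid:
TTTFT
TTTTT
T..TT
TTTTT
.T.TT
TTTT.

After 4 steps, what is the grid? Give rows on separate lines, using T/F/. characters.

Step 1: 3 trees catch fire, 1 burn out
  TTF.F
  TTTFT
  T..TT
  TTTTT
  .T.TT
  TTTT.
Step 2: 4 trees catch fire, 3 burn out
  TF...
  TTF.F
  T..FT
  TTTTT
  .T.TT
  TTTT.
Step 3: 4 trees catch fire, 4 burn out
  F....
  TF...
  T...F
  TTTFT
  .T.TT
  TTTT.
Step 4: 4 trees catch fire, 4 burn out
  .....
  F....
  T....
  TTF.F
  .T.FT
  TTTT.

.....
F....
T....
TTF.F
.T.FT
TTTT.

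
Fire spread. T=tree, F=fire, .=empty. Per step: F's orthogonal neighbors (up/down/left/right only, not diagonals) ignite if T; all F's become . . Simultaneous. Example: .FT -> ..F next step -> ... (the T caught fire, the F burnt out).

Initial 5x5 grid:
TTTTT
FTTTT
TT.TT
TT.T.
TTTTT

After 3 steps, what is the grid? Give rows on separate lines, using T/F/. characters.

Step 1: 3 trees catch fire, 1 burn out
  FTTTT
  .FTTT
  FT.TT
  TT.T.
  TTTTT
Step 2: 4 trees catch fire, 3 burn out
  .FTTT
  ..FTT
  .F.TT
  FT.T.
  TTTTT
Step 3: 4 trees catch fire, 4 burn out
  ..FTT
  ...FT
  ...TT
  .F.T.
  FTTTT

..FTT
...FT
...TT
.F.T.
FTTTT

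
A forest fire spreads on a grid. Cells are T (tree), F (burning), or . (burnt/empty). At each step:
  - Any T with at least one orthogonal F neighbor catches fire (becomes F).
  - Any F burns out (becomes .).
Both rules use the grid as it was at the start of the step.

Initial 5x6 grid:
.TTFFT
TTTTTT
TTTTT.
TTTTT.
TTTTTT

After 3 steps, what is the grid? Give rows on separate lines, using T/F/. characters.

Step 1: 4 trees catch fire, 2 burn out
  .TF..F
  TTTFFT
  TTTTT.
  TTTTT.
  TTTTTT
Step 2: 5 trees catch fire, 4 burn out
  .F....
  TTF..F
  TTTFF.
  TTTTT.
  TTTTTT
Step 3: 4 trees catch fire, 5 burn out
  ......
  TF....
  TTF...
  TTTFF.
  TTTTTT

......
TF....
TTF...
TTTFF.
TTTTTT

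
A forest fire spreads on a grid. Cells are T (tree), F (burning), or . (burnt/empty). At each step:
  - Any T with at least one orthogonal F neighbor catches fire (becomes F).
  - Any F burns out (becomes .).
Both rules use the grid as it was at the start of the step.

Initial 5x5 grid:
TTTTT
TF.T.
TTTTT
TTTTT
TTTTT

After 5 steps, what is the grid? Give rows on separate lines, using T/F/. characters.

Step 1: 3 trees catch fire, 1 burn out
  TFTTT
  F..T.
  TFTTT
  TTTTT
  TTTTT
Step 2: 5 trees catch fire, 3 burn out
  F.FTT
  ...T.
  F.FTT
  TFTTT
  TTTTT
Step 3: 5 trees catch fire, 5 burn out
  ...FT
  ...T.
  ...FT
  F.FTT
  TFTTT
Step 4: 6 trees catch fire, 5 burn out
  ....F
  ...F.
  ....F
  ...FT
  F.FTT
Step 5: 2 trees catch fire, 6 burn out
  .....
  .....
  .....
  ....F
  ...FT

.....
.....
.....
....F
...FT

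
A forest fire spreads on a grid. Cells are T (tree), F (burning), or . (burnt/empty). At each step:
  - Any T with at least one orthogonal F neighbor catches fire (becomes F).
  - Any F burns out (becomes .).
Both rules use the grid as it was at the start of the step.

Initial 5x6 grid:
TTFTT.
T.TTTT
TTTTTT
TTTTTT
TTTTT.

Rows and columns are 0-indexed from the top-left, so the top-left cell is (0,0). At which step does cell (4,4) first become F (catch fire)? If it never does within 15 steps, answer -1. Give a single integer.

Step 1: cell (4,4)='T' (+3 fires, +1 burnt)
Step 2: cell (4,4)='T' (+4 fires, +3 burnt)
Step 3: cell (4,4)='T' (+5 fires, +4 burnt)
Step 4: cell (4,4)='T' (+6 fires, +5 burnt)
Step 5: cell (4,4)='T' (+5 fires, +6 burnt)
Step 6: cell (4,4)='F' (+3 fires, +5 burnt)
  -> target ignites at step 6
Step 7: cell (4,4)='.' (+0 fires, +3 burnt)
  fire out at step 7

6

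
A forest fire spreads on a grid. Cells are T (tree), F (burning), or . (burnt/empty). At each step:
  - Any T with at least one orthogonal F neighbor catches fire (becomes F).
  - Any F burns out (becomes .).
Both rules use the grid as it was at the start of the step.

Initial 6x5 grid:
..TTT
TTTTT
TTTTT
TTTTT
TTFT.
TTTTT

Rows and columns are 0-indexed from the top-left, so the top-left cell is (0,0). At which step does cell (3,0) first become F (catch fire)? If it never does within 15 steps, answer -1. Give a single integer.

Step 1: cell (3,0)='T' (+4 fires, +1 burnt)
Step 2: cell (3,0)='T' (+6 fires, +4 burnt)
Step 3: cell (3,0)='F' (+7 fires, +6 burnt)
  -> target ignites at step 3
Step 4: cell (3,0)='.' (+5 fires, +7 burnt)
Step 5: cell (3,0)='.' (+3 fires, +5 burnt)
Step 6: cell (3,0)='.' (+1 fires, +3 burnt)
Step 7: cell (3,0)='.' (+0 fires, +1 burnt)
  fire out at step 7

3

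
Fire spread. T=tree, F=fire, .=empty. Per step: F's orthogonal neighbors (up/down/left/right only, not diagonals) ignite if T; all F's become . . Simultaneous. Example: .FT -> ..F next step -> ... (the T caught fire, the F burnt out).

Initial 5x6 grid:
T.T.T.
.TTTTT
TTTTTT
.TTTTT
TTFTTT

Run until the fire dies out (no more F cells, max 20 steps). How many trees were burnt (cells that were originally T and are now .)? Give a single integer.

Step 1: +3 fires, +1 burnt (F count now 3)
Step 2: +5 fires, +3 burnt (F count now 5)
Step 3: +5 fires, +5 burnt (F count now 5)
Step 4: +6 fires, +5 burnt (F count now 6)
Step 5: +2 fires, +6 burnt (F count now 2)
Step 6: +2 fires, +2 burnt (F count now 2)
Step 7: +0 fires, +2 burnt (F count now 0)
Fire out after step 7
Initially T: 24, now '.': 29
Total burnt (originally-T cells now '.'): 23

Answer: 23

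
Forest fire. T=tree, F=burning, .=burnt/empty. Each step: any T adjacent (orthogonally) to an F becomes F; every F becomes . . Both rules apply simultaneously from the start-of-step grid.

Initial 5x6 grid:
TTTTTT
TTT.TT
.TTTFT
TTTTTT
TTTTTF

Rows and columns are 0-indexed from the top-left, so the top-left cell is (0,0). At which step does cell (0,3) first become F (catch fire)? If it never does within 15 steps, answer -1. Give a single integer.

Step 1: cell (0,3)='T' (+6 fires, +2 burnt)
Step 2: cell (0,3)='T' (+5 fires, +6 burnt)
Step 3: cell (0,3)='F' (+6 fires, +5 burnt)
  -> target ignites at step 3
Step 4: cell (0,3)='.' (+4 fires, +6 burnt)
Step 5: cell (0,3)='.' (+4 fires, +4 burnt)
Step 6: cell (0,3)='.' (+1 fires, +4 burnt)
Step 7: cell (0,3)='.' (+0 fires, +1 burnt)
  fire out at step 7

3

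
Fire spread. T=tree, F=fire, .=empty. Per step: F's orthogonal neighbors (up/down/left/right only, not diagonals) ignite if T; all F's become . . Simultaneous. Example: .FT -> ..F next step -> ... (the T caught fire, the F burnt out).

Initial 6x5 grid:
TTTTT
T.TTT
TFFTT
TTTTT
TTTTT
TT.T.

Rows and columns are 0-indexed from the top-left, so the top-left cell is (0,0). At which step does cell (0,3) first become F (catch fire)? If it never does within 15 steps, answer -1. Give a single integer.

Step 1: cell (0,3)='T' (+5 fires, +2 burnt)
Step 2: cell (0,3)='T' (+8 fires, +5 burnt)
Step 3: cell (0,3)='F' (+8 fires, +8 burnt)
  -> target ignites at step 3
Step 4: cell (0,3)='.' (+4 fires, +8 burnt)
Step 5: cell (0,3)='.' (+0 fires, +4 burnt)
  fire out at step 5

3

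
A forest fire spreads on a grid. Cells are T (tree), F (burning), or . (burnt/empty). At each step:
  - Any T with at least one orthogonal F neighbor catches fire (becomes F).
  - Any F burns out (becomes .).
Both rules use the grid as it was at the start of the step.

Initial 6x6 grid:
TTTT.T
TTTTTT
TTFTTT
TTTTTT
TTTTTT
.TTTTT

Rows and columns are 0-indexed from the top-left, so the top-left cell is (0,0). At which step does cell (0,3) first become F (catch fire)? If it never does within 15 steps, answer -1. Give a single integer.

Step 1: cell (0,3)='T' (+4 fires, +1 burnt)
Step 2: cell (0,3)='T' (+8 fires, +4 burnt)
Step 3: cell (0,3)='F' (+10 fires, +8 burnt)
  -> target ignites at step 3
Step 4: cell (0,3)='.' (+7 fires, +10 burnt)
Step 5: cell (0,3)='.' (+3 fires, +7 burnt)
Step 6: cell (0,3)='.' (+1 fires, +3 burnt)
Step 7: cell (0,3)='.' (+0 fires, +1 burnt)
  fire out at step 7

3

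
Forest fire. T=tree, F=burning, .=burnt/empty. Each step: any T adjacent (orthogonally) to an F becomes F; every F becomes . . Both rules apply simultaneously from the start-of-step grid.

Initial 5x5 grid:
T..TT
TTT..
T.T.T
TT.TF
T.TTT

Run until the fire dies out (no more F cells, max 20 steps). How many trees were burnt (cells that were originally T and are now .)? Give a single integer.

Answer: 5

Derivation:
Step 1: +3 fires, +1 burnt (F count now 3)
Step 2: +1 fires, +3 burnt (F count now 1)
Step 3: +1 fires, +1 burnt (F count now 1)
Step 4: +0 fires, +1 burnt (F count now 0)
Fire out after step 4
Initially T: 16, now '.': 14
Total burnt (originally-T cells now '.'): 5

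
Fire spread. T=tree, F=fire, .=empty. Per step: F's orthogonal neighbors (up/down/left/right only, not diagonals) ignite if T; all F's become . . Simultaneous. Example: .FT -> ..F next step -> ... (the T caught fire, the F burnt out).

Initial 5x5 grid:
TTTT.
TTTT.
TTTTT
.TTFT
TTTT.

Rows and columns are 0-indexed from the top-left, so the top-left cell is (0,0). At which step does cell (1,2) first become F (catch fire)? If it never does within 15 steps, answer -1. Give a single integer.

Step 1: cell (1,2)='T' (+4 fires, +1 burnt)
Step 2: cell (1,2)='T' (+5 fires, +4 burnt)
Step 3: cell (1,2)='F' (+4 fires, +5 burnt)
  -> target ignites at step 3
Step 4: cell (1,2)='.' (+4 fires, +4 burnt)
Step 5: cell (1,2)='.' (+2 fires, +4 burnt)
Step 6: cell (1,2)='.' (+1 fires, +2 burnt)
Step 7: cell (1,2)='.' (+0 fires, +1 burnt)
  fire out at step 7

3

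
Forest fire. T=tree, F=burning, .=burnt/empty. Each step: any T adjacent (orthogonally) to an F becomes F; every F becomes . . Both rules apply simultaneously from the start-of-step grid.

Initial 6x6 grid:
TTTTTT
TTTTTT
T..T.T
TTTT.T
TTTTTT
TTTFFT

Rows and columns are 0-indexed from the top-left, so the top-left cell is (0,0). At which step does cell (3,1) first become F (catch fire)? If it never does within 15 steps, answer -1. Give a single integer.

Step 1: cell (3,1)='T' (+4 fires, +2 burnt)
Step 2: cell (3,1)='T' (+4 fires, +4 burnt)
Step 3: cell (3,1)='T' (+5 fires, +4 burnt)
Step 4: cell (3,1)='F' (+4 fires, +5 burnt)
  -> target ignites at step 4
Step 5: cell (3,1)='.' (+5 fires, +4 burnt)
Step 6: cell (3,1)='.' (+5 fires, +5 burnt)
Step 7: cell (3,1)='.' (+2 fires, +5 burnt)
Step 8: cell (3,1)='.' (+1 fires, +2 burnt)
Step 9: cell (3,1)='.' (+0 fires, +1 burnt)
  fire out at step 9

4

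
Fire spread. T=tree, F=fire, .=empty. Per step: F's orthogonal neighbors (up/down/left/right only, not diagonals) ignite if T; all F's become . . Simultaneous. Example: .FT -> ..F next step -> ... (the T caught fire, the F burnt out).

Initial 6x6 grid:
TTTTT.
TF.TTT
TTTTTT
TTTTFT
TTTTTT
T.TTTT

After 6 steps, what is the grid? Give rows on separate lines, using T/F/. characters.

Step 1: 7 trees catch fire, 2 burn out
  TFTTT.
  F..TTT
  TFTTFT
  TTTF.F
  TTTTFT
  T.TTTT
Step 2: 12 trees catch fire, 7 burn out
  F.FTT.
  ...TFT
  F.FF.F
  TFF...
  TTTF.F
  T.TTFT
Step 3: 9 trees catch fire, 12 burn out
  ...FF.
  ...F.F
  ......
  F.....
  TFF...
  T.TF.F
Step 4: 2 trees catch fire, 9 burn out
  ......
  ......
  ......
  ......
  F.....
  T.F...
Step 5: 1 trees catch fire, 2 burn out
  ......
  ......
  ......
  ......
  ......
  F.....
Step 6: 0 trees catch fire, 1 burn out
  ......
  ......
  ......
  ......
  ......
  ......

......
......
......
......
......
......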